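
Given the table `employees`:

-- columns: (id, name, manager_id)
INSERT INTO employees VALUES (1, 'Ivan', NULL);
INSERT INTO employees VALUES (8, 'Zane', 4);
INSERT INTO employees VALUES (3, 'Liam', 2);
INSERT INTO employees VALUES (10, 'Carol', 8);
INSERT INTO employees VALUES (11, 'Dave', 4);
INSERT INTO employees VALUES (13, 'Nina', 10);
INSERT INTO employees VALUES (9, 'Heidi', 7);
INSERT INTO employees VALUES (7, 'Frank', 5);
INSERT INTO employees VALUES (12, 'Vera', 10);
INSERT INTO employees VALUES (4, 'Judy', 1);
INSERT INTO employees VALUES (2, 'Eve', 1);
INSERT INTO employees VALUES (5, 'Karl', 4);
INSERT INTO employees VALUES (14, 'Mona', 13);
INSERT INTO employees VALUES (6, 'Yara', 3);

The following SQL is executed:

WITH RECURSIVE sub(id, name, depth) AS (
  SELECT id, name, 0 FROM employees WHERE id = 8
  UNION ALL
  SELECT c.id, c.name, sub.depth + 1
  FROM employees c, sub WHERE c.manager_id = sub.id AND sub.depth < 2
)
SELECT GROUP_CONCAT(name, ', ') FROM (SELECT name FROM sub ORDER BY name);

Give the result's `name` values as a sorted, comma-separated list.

Carol, Nina, Vera, Zane

Base: id=8 (Zane) at depth 0.
Iteration 1: rows with manager_id in {8} -> Carol (id 10, depth 1).
Iteration 2: rows with manager_id in {10} -> Vera (id 12, depth 2), Nina (id 13, depth 2).
Iteration 3: depth < 2 fails for all current rows; recursion stops.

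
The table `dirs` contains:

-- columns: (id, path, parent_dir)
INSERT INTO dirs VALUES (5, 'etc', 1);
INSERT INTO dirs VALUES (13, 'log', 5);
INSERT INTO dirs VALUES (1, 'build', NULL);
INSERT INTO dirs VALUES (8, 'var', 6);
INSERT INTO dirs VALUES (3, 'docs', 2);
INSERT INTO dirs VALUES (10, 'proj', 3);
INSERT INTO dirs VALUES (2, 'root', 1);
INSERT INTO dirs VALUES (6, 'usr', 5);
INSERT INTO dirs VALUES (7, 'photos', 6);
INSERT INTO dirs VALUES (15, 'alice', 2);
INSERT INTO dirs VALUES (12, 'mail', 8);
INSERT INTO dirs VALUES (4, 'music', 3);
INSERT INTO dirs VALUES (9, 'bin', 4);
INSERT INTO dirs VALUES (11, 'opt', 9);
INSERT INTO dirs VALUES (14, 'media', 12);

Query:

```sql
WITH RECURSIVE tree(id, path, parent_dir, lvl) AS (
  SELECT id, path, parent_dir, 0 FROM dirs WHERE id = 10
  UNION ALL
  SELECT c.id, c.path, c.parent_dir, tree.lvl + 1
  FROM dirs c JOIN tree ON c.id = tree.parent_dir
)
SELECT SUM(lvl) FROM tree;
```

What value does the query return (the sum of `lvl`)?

6

Base: id=10 (proj), parent_dir=3, lvl 0.
Iteration 1: join on id=3 -> docs (id 3, parent_dir=2, lvl 1).
Iteration 2: join on id=2 -> root (id 2, parent_dir=1, lvl 2).
Iteration 3: join on id=1 -> build (id 1, parent_dir=NULL, lvl 3).
Iteration 4: parent_dir is NULL; no match; recursion stops.
SUM(lvl) = 0 + 1 + 2 + 3 = 6.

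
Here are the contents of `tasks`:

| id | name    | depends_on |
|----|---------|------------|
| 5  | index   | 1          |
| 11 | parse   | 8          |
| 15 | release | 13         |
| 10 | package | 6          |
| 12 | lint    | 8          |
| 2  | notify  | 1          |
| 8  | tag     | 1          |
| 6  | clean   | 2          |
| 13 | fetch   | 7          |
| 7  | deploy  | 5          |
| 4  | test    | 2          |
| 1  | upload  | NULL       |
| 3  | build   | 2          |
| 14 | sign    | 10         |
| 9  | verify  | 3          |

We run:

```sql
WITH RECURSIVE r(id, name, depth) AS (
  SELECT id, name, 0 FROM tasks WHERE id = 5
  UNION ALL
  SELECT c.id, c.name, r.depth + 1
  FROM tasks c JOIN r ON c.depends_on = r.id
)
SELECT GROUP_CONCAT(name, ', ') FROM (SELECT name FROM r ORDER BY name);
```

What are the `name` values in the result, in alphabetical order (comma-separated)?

deploy, fetch, index, release

Base: id=5 (index) at depth 0.
Iteration 1: rows with depends_on in {5} -> deploy (id 7, depth 1).
Iteration 2: rows with depends_on in {7} -> fetch (id 13, depth 2).
Iteration 3: rows with depends_on in {13} -> release (id 15, depth 3).
Iteration 4: no rows with depends_on in {15}; recursion stops.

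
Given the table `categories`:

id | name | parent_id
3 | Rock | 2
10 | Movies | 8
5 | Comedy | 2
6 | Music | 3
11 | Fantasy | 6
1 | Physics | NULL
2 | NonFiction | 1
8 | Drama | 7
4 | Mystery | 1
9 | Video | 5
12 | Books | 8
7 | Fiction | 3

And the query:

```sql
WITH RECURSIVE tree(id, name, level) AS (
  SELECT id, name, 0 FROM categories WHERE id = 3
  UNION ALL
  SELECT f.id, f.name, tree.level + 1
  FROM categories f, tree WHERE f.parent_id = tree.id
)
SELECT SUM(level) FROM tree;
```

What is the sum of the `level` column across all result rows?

Base: id=3 (Rock) at level 0.
Iteration 1: rows with parent_id in {3} -> Music (id 6, level 1), Fiction (id 7, level 1).
Iteration 2: rows with parent_id in {6,7} -> Drama (id 8, level 2), Fantasy (id 11, level 2).
Iteration 3: rows with parent_id in {8,11} -> Movies (id 10, level 3), Books (id 12, level 3).
Iteration 4: no rows with parent_id in {10,12}; recursion stops.
SUM(level) = 0 + 1 + 1 + 2 + 2 + 3 + 3 = 12.

12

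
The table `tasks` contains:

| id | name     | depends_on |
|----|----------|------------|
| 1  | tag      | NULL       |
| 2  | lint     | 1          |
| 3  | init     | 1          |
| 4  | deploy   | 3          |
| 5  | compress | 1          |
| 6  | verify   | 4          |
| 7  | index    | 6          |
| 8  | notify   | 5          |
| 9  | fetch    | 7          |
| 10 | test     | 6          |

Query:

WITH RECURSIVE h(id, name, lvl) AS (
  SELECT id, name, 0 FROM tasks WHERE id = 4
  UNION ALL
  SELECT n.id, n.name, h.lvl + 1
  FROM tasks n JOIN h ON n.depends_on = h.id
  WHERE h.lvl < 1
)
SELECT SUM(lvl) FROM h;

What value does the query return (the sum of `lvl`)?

Base: id=4 (deploy) at lvl 0.
Iteration 1: rows with depends_on in {4} -> verify (id 6, lvl 1).
Iteration 2: lvl < 1 fails for all current rows; recursion stops.
SUM(lvl) = 0 + 1 = 1.

1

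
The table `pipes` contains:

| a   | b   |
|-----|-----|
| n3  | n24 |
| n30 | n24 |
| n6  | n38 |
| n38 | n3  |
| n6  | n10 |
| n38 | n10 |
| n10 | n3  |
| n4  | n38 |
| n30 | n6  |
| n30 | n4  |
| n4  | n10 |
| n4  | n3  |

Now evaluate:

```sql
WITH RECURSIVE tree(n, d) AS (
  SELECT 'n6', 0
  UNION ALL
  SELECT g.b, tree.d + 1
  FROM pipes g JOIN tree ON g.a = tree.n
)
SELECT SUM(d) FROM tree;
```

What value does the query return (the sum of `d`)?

Base: (n6, d=0).
Iteration 1: edges from {n6} -> (n10, d=1), (n38, d=1).
Iteration 2: edges from {n10,n38} -> (n10, d=2), (n3, d=2) x2. [UNION ALL keeps all 3 new rows, including repeats]
Iteration 3: edges from {n10,n3} -> (n24, d=3) x2, (n3, d=3). [UNION ALL keeps all 3 new rows, including repeats]
Iteration 4: edges from {n24,n3} -> (n24, d=4).
Iteration 5: no outgoing edges from {n24}; recursion stops.
SUM(d) = 0 + 1 + 1 + 2 + 2 + 2 + 3 + 3 + 3 + 4 = 21.

21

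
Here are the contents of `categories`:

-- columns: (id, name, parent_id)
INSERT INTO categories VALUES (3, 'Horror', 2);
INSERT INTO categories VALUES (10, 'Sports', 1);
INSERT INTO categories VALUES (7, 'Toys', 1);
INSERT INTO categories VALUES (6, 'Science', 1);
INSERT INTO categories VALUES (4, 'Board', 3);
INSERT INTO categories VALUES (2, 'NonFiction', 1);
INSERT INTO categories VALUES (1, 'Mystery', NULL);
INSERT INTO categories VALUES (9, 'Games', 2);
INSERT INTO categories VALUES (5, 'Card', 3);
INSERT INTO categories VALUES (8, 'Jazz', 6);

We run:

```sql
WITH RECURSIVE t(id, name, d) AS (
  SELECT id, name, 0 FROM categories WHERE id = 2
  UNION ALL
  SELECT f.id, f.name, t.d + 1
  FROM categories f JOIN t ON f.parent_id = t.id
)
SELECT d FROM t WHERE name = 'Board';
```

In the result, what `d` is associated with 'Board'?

Base: id=2 (NonFiction) at d 0.
Iteration 1: rows with parent_id in {2} -> Horror (id 3, d 1), Games (id 9, d 1).
Iteration 2: rows with parent_id in {3,9} -> Board (id 4, d 2), Card (id 5, d 2).
Iteration 3: no rows with parent_id in {4,5}; recursion stops.

2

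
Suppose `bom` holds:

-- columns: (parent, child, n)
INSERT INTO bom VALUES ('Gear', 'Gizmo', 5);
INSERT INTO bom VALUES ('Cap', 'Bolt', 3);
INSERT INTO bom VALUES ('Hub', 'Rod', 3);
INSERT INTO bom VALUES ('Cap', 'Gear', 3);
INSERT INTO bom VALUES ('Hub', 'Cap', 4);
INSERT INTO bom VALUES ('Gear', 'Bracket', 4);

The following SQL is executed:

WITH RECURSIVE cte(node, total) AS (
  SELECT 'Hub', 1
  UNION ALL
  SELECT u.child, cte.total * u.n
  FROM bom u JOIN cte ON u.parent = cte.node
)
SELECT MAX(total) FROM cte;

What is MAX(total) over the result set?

60

Base: (Hub, total=1).
Iteration 1: components of {Hub} -> Cap = 1*4 = 4, Rod = 1*3 = 3.
Iteration 2: components of {Cap,Rod} -> Bolt = 4*3 = 12, Gear = 4*3 = 12.
Iteration 3: components of {Bolt,Gear} -> Bracket = 12*4 = 48, Gizmo = 12*5 = 60.
Iteration 4: no further components; recursion stops.
total values: 1, 4, 3, 12, 12, 60, 48; the maximum is 60.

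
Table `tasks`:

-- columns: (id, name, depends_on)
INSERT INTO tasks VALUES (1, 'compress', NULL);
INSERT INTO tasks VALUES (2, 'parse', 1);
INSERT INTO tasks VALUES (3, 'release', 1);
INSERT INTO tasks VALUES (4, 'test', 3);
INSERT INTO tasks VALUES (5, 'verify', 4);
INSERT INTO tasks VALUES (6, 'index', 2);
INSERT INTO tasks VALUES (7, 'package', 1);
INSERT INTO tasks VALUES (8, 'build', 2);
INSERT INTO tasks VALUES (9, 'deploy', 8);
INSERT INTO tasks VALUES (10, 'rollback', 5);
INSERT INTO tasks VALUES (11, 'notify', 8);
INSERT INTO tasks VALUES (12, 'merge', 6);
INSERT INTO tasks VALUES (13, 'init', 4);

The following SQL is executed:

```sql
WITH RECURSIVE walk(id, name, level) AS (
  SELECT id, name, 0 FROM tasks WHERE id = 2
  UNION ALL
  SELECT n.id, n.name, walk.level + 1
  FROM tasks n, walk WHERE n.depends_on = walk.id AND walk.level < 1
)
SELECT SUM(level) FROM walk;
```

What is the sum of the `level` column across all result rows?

2

Base: id=2 (parse) at level 0.
Iteration 1: rows with depends_on in {2} -> index (id 6, level 1), build (id 8, level 1).
Iteration 2: level < 1 fails for all current rows; recursion stops.
SUM(level) = 0 + 1 + 1 = 2.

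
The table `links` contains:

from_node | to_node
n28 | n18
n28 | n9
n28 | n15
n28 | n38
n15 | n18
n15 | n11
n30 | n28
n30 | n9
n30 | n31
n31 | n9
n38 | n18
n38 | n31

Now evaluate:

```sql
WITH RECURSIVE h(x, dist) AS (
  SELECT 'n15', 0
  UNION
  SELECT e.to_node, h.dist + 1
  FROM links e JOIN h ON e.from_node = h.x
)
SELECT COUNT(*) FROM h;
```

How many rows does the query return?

Base: (n15, dist=0).
Iteration 1: edges from {n15} -> (n11, dist=1), (n18, dist=1).
Iteration 2: no outgoing edges from {n11,n18}; recursion stops.
Total rows emitted: 3.

3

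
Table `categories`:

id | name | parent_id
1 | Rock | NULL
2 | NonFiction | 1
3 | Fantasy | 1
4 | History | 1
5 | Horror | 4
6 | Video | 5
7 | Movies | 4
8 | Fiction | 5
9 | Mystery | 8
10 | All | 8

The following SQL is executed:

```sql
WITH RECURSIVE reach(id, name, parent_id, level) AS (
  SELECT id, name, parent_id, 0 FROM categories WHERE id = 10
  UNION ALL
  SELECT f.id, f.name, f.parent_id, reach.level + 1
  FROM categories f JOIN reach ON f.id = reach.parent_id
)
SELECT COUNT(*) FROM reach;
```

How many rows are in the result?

5

Base: id=10 (All), parent_id=8, level 0.
Iteration 1: join on id=8 -> Fiction (id 8, parent_id=5, level 1).
Iteration 2: join on id=5 -> Horror (id 5, parent_id=4, level 2).
Iteration 3: join on id=4 -> History (id 4, parent_id=1, level 3).
Iteration 4: join on id=1 -> Rock (id 1, parent_id=NULL, level 4).
Iteration 5: parent_id is NULL; no match; recursion stops.
Total rows emitted: 5.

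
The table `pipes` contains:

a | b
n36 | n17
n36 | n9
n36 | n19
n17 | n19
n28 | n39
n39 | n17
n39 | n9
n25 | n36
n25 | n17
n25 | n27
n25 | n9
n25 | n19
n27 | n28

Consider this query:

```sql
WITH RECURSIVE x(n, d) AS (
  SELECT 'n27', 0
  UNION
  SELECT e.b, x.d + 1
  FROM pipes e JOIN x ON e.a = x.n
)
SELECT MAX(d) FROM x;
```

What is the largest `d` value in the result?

4

Base: (n27, d=0).
Iteration 1: edges from {n27} -> (n28, d=1).
Iteration 2: edges from {n28} -> (n39, d=2).
Iteration 3: edges from {n39} -> (n17, d=3), (n9, d=3).
Iteration 4: edges from {n17,n9} -> (n19, d=4).
Iteration 5: no outgoing edges from {n19}; recursion stops.
d values: 0, 1, 2, 3, 3, 4; the maximum is 4.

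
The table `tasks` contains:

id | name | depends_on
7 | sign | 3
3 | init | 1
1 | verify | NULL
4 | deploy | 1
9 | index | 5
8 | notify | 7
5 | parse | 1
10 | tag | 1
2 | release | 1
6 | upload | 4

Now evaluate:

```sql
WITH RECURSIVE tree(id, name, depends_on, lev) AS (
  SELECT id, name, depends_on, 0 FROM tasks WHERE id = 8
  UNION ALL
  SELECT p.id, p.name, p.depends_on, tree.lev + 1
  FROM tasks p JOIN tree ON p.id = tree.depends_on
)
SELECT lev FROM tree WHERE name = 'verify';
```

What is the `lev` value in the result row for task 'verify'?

Base: id=8 (notify), depends_on=7, lev 0.
Iteration 1: join on id=7 -> sign (id 7, depends_on=3, lev 1).
Iteration 2: join on id=3 -> init (id 3, depends_on=1, lev 2).
Iteration 3: join on id=1 -> verify (id 1, depends_on=NULL, lev 3).
Iteration 4: depends_on is NULL; no match; recursion stops.

3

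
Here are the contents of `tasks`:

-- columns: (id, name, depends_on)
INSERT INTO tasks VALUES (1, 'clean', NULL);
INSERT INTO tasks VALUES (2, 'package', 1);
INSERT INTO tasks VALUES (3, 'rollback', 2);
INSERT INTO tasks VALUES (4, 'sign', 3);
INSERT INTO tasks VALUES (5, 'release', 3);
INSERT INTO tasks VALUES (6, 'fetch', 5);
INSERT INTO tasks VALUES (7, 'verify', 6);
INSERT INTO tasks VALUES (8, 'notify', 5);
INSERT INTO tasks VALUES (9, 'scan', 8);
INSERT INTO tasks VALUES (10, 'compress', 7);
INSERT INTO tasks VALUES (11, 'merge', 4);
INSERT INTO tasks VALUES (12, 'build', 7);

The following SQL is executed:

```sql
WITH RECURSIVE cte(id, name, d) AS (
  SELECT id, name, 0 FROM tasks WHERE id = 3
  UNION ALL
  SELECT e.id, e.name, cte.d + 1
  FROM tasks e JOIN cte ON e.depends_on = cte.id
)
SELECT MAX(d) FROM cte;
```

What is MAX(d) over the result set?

4

Base: id=3 (rollback) at d 0.
Iteration 1: rows with depends_on in {3} -> sign (id 4, d 1), release (id 5, d 1).
Iteration 2: rows with depends_on in {4,5} -> fetch (id 6, d 2), notify (id 8, d 2), merge (id 11, d 2).
Iteration 3: rows with depends_on in {6,8,11} -> verify (id 7, d 3), scan (id 9, d 3).
Iteration 4: rows with depends_on in {7,9} -> compress (id 10, d 4), build (id 12, d 4).
Iteration 5: no rows with depends_on in {10,12}; recursion stops.
d values: 0, 1, 1, 2, 2, 2, 3, 3, 4, 4; the maximum is 4.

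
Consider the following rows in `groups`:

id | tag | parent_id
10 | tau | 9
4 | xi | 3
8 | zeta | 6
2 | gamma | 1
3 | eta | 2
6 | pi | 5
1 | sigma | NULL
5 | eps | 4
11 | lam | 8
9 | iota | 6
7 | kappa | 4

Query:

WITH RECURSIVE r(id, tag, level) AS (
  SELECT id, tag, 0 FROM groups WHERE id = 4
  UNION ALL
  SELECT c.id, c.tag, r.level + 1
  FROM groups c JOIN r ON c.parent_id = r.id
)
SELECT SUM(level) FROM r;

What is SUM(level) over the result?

18

Base: id=4 (xi) at level 0.
Iteration 1: rows with parent_id in {4} -> eps (id 5, level 1), kappa (id 7, level 1).
Iteration 2: rows with parent_id in {5,7} -> pi (id 6, level 2).
Iteration 3: rows with parent_id in {6} -> zeta (id 8, level 3), iota (id 9, level 3).
Iteration 4: rows with parent_id in {8,9} -> tau (id 10, level 4), lam (id 11, level 4).
Iteration 5: no rows with parent_id in {10,11}; recursion stops.
SUM(level) = 0 + 1 + 1 + 2 + 3 + 3 + 4 + 4 = 18.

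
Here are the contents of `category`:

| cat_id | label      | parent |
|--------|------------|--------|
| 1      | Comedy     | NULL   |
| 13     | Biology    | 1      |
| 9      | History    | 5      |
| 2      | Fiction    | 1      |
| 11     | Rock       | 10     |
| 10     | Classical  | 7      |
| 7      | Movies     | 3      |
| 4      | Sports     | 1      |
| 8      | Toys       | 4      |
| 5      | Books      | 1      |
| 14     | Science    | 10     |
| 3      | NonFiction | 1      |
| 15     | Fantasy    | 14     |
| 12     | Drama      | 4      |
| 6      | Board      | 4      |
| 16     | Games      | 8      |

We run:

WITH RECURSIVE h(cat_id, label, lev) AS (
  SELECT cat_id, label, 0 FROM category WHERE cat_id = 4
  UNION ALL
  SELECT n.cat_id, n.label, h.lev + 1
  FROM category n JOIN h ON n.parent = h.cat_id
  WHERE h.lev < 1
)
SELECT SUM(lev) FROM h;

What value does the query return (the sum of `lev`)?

Base: cat_id=4 (Sports) at lev 0.
Iteration 1: rows with parent in {4} -> Board (id 6, lev 1), Toys (id 8, lev 1), Drama (id 12, lev 1).
Iteration 2: lev < 1 fails for all current rows; recursion stops.
SUM(lev) = 0 + 1 + 1 + 1 = 3.

3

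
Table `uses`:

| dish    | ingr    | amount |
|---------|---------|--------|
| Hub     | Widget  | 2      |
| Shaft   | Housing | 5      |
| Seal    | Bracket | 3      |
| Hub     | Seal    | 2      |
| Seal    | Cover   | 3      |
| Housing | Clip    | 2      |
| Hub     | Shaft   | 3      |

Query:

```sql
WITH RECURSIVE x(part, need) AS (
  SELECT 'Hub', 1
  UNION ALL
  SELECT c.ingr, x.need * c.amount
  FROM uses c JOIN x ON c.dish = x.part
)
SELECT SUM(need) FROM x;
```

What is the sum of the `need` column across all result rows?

65

Base: (Hub, need=1).
Iteration 1: components of {Hub} -> Seal = 1*2 = 2, Shaft = 1*3 = 3, Widget = 1*2 = 2.
Iteration 2: components of {Seal,Shaft,Widget} -> Bracket = 2*3 = 6, Cover = 2*3 = 6, Housing = 3*5 = 15.
Iteration 3: components of {Bracket,Cover,Housing} -> Clip = 15*2 = 30.
Iteration 4: no further components; recursion stops.
SUM(need) = 1 + 2 + 3 + 2 + 15 + 6 + 6 + 30 = 65.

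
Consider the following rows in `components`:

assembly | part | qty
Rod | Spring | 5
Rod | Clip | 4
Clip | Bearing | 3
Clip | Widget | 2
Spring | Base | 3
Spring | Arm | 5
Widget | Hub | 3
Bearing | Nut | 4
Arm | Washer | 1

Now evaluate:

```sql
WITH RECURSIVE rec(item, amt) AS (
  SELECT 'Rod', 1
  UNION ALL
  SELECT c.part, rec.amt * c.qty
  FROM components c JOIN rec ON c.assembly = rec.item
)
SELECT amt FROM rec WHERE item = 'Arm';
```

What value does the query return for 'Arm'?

25

Base: (Rod, amt=1).
Iteration 1: components of {Rod} -> Clip = 1*4 = 4, Spring = 1*5 = 5.
Iteration 2: components of {Clip,Spring} -> Arm = 5*5 = 25, Base = 5*3 = 15, Bearing = 4*3 = 12, Widget = 4*2 = 8.
Iteration 3: components of {Arm,Base,Bearing,Widget} -> Hub = 8*3 = 24, Nut = 12*4 = 48, Washer = 25*1 = 25.
Iteration 4: no further components; recursion stops.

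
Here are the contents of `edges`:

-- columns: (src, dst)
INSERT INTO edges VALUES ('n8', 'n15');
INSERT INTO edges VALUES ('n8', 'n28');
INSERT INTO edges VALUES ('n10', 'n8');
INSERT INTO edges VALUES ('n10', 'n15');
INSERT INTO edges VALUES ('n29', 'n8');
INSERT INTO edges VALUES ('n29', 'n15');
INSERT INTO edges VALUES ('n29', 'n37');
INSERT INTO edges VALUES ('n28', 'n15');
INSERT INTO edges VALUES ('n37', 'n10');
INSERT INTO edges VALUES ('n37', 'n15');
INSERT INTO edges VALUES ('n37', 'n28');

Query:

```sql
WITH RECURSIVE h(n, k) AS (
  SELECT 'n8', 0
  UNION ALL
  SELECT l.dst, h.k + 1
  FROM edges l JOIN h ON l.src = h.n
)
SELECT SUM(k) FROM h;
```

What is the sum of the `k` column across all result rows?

4

Base: (n8, k=0).
Iteration 1: edges from {n8} -> (n15, k=1), (n28, k=1).
Iteration 2: edges from {n15,n28} -> (n15, k=2).
Iteration 3: no outgoing edges from {n15}; recursion stops.
SUM(k) = 0 + 1 + 1 + 2 = 4.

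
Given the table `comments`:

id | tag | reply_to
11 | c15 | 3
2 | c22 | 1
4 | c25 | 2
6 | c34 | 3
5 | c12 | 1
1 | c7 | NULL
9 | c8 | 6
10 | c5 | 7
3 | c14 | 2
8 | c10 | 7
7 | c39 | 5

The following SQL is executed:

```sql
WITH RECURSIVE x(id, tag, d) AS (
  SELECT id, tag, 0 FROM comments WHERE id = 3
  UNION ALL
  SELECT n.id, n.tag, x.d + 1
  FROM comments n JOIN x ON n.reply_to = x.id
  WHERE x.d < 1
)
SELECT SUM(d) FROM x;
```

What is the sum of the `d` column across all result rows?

Base: id=3 (c14) at d 0.
Iteration 1: rows with reply_to in {3} -> c34 (id 6, d 1), c15 (id 11, d 1).
Iteration 2: d < 1 fails for all current rows; recursion stops.
SUM(d) = 0 + 1 + 1 = 2.

2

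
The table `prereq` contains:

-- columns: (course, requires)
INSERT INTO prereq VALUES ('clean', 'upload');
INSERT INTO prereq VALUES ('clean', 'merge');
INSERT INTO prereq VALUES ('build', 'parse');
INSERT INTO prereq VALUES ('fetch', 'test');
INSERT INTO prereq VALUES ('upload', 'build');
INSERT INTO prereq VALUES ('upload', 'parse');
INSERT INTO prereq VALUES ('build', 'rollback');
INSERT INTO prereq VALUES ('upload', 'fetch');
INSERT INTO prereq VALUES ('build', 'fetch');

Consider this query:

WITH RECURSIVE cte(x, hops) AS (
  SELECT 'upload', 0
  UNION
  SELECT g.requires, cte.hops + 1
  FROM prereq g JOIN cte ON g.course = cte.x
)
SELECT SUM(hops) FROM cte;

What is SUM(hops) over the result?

Base: (upload, hops=0).
Iteration 1: edges from {upload} -> (build, hops=1), (fetch, hops=1), (parse, hops=1).
Iteration 2: edges from {build,fetch,parse} -> (fetch, hops=2), (parse, hops=2), (rollback, hops=2), (test, hops=2).
Iteration 3: edges from {fetch,parse,rollback,test} -> (test, hops=3).
Iteration 4: no outgoing edges from {test}; recursion stops.
SUM(hops) = 0 + 1 + 1 + 1 + 2 + 2 + 2 + 2 + 3 = 14.

14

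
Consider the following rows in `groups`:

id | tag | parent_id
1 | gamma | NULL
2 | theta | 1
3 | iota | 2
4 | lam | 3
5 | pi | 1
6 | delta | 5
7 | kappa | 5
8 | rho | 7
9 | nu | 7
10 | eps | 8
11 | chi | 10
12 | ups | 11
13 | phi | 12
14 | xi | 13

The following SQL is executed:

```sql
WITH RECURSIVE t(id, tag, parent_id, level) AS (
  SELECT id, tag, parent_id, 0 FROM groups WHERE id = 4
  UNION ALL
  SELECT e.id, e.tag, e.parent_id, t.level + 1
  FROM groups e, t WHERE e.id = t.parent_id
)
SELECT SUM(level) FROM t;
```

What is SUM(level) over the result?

Base: id=4 (lam), parent_id=3, level 0.
Iteration 1: join on id=3 -> iota (id 3, parent_id=2, level 1).
Iteration 2: join on id=2 -> theta (id 2, parent_id=1, level 2).
Iteration 3: join on id=1 -> gamma (id 1, parent_id=NULL, level 3).
Iteration 4: parent_id is NULL; no match; recursion stops.
SUM(level) = 0 + 1 + 2 + 3 = 6.

6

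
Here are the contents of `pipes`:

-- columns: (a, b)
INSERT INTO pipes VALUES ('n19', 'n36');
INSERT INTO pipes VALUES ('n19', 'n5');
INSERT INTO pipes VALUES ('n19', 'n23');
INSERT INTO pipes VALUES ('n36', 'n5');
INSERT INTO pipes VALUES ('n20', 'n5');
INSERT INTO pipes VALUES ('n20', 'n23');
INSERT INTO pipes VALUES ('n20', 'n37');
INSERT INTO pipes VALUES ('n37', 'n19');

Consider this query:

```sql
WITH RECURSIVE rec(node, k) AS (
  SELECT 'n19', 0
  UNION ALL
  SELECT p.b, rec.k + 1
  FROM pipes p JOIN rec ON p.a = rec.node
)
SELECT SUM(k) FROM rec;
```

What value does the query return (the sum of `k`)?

5

Base: (n19, k=0).
Iteration 1: edges from {n19} -> (n23, k=1), (n36, k=1), (n5, k=1).
Iteration 2: edges from {n23,n36,n5} -> (n5, k=2).
Iteration 3: no outgoing edges from {n5}; recursion stops.
SUM(k) = 0 + 1 + 1 + 1 + 2 = 5.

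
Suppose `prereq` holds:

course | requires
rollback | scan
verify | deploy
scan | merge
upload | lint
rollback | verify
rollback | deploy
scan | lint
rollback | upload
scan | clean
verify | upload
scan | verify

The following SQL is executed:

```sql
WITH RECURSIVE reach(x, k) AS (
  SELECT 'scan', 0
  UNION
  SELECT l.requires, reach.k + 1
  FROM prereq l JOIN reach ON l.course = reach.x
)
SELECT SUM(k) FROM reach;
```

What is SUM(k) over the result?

Base: (scan, k=0).
Iteration 1: edges from {scan} -> (clean, k=1), (lint, k=1), (merge, k=1), (verify, k=1).
Iteration 2: edges from {clean,lint,merge,verify} -> (deploy, k=2), (upload, k=2).
Iteration 3: edges from {deploy,upload} -> (lint, k=3).
Iteration 4: no outgoing edges from {lint}; recursion stops.
SUM(k) = 0 + 1 + 1 + 1 + 1 + 2 + 2 + 3 = 11.

11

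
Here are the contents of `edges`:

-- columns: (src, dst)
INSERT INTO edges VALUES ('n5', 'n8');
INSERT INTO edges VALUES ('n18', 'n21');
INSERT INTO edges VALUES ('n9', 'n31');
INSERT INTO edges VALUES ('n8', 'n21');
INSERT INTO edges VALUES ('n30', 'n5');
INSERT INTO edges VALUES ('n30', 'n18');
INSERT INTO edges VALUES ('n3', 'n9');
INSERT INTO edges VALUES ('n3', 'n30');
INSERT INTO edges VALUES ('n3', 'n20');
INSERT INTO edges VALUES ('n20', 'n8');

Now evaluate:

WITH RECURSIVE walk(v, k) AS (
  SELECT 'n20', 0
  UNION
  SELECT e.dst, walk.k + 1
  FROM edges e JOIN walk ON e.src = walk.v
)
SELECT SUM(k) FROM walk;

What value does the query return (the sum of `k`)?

3

Base: (n20, k=0).
Iteration 1: edges from {n20} -> (n8, k=1).
Iteration 2: edges from {n8} -> (n21, k=2).
Iteration 3: no outgoing edges from {n21}; recursion stops.
SUM(k) = 0 + 1 + 2 = 3.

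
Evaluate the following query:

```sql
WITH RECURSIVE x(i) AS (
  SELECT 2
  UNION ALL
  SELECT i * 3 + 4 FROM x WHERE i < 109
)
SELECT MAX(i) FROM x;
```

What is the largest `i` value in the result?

Base: i=2.
Iteration 1: 2 < 109 holds -> i = 2 * 3 + 4 = 10.
Iteration 2: 10 < 109 holds -> i = 10 * 3 + 4 = 34.
Iteration 3: 34 < 109 holds -> i = 34 * 3 + 4 = 106.
Iteration 4: 106 < 109 holds -> i = 106 * 3 + 4 = 322.
Iteration 5: 322 < 109 fails; recursion stops.
i values: 2, 10, 34, 106, 322; the maximum is 322.

322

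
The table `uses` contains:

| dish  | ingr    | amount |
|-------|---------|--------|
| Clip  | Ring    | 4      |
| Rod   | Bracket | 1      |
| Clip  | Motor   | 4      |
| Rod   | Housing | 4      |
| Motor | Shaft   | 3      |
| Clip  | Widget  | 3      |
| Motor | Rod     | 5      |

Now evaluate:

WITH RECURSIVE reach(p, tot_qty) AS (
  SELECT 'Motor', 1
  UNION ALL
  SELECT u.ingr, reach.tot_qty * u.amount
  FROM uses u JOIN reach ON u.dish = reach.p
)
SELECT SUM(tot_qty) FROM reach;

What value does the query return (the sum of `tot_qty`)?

Base: (Motor, tot_qty=1).
Iteration 1: components of {Motor} -> Rod = 1*5 = 5, Shaft = 1*3 = 3.
Iteration 2: components of {Rod,Shaft} -> Bracket = 5*1 = 5, Housing = 5*4 = 20.
Iteration 3: no further components; recursion stops.
SUM(tot_qty) = 1 + 5 + 3 + 20 + 5 = 34.

34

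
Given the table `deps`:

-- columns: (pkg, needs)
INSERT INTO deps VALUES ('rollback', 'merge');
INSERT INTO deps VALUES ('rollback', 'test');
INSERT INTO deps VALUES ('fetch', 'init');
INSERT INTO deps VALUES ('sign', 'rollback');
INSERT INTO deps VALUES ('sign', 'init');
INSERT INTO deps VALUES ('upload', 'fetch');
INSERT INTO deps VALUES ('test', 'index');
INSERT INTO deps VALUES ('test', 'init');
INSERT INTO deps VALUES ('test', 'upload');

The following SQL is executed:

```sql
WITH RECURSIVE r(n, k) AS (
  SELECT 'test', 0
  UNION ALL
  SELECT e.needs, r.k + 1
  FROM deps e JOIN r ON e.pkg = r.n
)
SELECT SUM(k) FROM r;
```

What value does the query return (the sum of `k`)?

Base: (test, k=0).
Iteration 1: edges from {test} -> (index, k=1), (init, k=1), (upload, k=1).
Iteration 2: edges from {index,init,upload} -> (fetch, k=2).
Iteration 3: edges from {fetch} -> (init, k=3).
Iteration 4: no outgoing edges from {init}; recursion stops.
SUM(k) = 0 + 1 + 1 + 1 + 2 + 3 = 8.

8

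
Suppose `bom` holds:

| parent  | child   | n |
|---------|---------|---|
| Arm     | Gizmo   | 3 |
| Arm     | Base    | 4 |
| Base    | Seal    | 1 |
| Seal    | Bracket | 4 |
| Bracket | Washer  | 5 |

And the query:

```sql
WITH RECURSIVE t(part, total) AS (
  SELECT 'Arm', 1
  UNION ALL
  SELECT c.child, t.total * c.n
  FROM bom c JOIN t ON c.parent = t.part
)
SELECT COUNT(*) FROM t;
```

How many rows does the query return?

Base: (Arm, total=1).
Iteration 1: components of {Arm} -> Base = 1*4 = 4, Gizmo = 1*3 = 3.
Iteration 2: components of {Base,Gizmo} -> Seal = 4*1 = 4.
Iteration 3: components of {Seal} -> Bracket = 4*4 = 16.
Iteration 4: components of {Bracket} -> Washer = 16*5 = 80.
Iteration 5: no further components; recursion stops.
Total rows emitted: 6.

6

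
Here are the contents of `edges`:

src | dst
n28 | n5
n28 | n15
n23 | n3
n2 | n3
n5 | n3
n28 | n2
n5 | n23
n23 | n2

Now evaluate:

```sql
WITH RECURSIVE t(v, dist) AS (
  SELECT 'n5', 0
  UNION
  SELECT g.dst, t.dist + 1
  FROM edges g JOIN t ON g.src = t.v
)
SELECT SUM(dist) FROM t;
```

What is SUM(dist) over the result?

9

Base: (n5, dist=0).
Iteration 1: edges from {n5} -> (n23, dist=1), (n3, dist=1).
Iteration 2: edges from {n23,n3} -> (n2, dist=2), (n3, dist=2).
Iteration 3: edges from {n2,n3} -> (n3, dist=3).
Iteration 4: no outgoing edges from {n3}; recursion stops.
SUM(dist) = 0 + 1 + 1 + 2 + 2 + 3 = 9.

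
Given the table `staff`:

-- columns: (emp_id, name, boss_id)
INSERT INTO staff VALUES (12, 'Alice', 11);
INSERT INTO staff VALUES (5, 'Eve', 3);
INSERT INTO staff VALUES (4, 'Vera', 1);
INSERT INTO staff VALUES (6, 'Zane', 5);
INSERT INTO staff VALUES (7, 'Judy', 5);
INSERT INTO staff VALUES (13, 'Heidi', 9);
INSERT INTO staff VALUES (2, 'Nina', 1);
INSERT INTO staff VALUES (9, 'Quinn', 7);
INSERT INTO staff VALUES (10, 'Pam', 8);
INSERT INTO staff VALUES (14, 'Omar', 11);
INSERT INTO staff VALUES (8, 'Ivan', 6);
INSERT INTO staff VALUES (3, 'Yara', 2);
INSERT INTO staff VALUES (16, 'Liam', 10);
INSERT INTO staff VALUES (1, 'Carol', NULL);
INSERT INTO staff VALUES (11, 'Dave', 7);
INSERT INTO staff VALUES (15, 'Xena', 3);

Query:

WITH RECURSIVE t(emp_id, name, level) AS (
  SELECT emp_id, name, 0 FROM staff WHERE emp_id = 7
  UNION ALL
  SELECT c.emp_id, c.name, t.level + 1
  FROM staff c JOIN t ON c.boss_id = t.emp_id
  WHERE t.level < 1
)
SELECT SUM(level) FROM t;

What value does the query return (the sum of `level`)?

Base: emp_id=7 (Judy) at level 0.
Iteration 1: rows with boss_id in {7} -> Quinn (id 9, level 1), Dave (id 11, level 1).
Iteration 2: level < 1 fails for all current rows; recursion stops.
SUM(level) = 0 + 1 + 1 = 2.

2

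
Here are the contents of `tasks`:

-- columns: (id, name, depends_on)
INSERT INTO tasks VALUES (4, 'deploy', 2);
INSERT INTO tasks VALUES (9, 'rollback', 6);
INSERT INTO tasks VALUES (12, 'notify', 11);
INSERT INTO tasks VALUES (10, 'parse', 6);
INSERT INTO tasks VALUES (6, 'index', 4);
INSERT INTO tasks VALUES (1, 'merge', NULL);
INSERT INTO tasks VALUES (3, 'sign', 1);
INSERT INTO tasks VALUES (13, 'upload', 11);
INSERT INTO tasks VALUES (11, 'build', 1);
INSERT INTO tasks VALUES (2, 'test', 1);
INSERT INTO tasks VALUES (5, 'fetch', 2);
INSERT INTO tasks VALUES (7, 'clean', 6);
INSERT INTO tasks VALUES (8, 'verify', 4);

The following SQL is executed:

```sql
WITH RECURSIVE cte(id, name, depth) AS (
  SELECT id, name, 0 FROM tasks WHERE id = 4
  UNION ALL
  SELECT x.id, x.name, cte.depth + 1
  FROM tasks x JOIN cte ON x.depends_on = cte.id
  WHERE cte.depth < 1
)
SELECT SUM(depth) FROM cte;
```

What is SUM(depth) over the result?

2

Base: id=4 (deploy) at depth 0.
Iteration 1: rows with depends_on in {4} -> index (id 6, depth 1), verify (id 8, depth 1).
Iteration 2: depth < 1 fails for all current rows; recursion stops.
SUM(depth) = 0 + 1 + 1 = 2.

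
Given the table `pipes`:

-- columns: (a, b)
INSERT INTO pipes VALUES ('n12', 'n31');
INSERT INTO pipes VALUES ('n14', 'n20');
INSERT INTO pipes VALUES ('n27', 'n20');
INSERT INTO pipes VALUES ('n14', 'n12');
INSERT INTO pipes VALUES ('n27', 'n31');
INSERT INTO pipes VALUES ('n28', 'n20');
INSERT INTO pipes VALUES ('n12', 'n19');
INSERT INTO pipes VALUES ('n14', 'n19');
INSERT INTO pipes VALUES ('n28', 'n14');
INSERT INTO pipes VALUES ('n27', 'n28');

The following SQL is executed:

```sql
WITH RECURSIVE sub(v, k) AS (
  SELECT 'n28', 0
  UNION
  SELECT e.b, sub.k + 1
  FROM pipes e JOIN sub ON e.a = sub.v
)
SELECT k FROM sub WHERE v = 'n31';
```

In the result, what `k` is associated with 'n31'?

Base: (n28, k=0).
Iteration 1: edges from {n28} -> (n14, k=1), (n20, k=1).
Iteration 2: edges from {n14,n20} -> (n12, k=2), (n19, k=2), (n20, k=2).
Iteration 3: edges from {n12,n19,n20} -> (n19, k=3), (n31, k=3).
Iteration 4: no outgoing edges from {n19,n31}; recursion stops.

3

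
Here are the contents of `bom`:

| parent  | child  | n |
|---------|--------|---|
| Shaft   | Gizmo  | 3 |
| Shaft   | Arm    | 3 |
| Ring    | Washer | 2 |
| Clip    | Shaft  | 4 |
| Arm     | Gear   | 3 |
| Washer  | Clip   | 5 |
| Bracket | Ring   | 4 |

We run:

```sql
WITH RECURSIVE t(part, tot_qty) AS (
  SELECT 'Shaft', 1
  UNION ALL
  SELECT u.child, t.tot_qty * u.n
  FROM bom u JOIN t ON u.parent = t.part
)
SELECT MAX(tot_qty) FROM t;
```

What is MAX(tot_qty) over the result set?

9

Base: (Shaft, tot_qty=1).
Iteration 1: components of {Shaft} -> Arm = 1*3 = 3, Gizmo = 1*3 = 3.
Iteration 2: components of {Arm,Gizmo} -> Gear = 3*3 = 9.
Iteration 3: no further components; recursion stops.
tot_qty values: 1, 3, 3, 9; the maximum is 9.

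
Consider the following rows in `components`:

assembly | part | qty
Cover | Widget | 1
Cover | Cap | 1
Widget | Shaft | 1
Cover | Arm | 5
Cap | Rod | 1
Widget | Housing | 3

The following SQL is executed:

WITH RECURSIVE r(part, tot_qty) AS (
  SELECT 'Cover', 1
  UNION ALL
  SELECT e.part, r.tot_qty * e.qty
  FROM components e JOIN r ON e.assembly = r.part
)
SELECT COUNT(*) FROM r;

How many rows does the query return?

Base: (Cover, tot_qty=1).
Iteration 1: components of {Cover} -> Arm = 1*5 = 5, Cap = 1*1 = 1, Widget = 1*1 = 1.
Iteration 2: components of {Arm,Cap,Widget} -> Housing = 1*3 = 3, Rod = 1*1 = 1, Shaft = 1*1 = 1.
Iteration 3: no further components; recursion stops.
Total rows emitted: 7.

7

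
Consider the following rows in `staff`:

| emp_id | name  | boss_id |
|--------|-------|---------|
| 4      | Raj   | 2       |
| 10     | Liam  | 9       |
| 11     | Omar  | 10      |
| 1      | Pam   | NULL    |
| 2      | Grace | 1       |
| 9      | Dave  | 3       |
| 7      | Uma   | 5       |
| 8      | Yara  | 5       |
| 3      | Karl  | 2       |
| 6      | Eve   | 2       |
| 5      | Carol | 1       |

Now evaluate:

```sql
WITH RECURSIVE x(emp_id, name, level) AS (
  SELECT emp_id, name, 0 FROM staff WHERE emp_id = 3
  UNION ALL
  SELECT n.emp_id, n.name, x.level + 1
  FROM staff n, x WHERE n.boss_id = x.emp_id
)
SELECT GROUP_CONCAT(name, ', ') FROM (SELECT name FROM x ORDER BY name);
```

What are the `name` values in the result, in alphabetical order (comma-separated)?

Base: emp_id=3 (Karl) at level 0.
Iteration 1: rows with boss_id in {3} -> Dave (id 9, level 1).
Iteration 2: rows with boss_id in {9} -> Liam (id 10, level 2).
Iteration 3: rows with boss_id in {10} -> Omar (id 11, level 3).
Iteration 4: no rows with boss_id in {11}; recursion stops.

Dave, Karl, Liam, Omar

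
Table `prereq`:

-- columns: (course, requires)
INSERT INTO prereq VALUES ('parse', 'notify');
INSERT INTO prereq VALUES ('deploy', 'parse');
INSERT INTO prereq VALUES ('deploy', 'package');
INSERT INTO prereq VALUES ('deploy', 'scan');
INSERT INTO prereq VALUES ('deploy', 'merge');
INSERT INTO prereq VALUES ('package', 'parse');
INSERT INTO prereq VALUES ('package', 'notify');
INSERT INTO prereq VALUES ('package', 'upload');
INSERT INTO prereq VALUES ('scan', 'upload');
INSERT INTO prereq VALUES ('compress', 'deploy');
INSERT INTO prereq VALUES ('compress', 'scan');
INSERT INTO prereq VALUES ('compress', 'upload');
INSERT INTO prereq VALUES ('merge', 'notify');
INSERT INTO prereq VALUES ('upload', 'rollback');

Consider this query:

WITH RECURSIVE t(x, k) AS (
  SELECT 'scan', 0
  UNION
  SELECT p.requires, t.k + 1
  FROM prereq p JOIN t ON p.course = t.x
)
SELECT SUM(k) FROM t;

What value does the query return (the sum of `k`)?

3

Base: (scan, k=0).
Iteration 1: edges from {scan} -> (upload, k=1).
Iteration 2: edges from {upload} -> (rollback, k=2).
Iteration 3: no outgoing edges from {rollback}; recursion stops.
SUM(k) = 0 + 1 + 2 = 3.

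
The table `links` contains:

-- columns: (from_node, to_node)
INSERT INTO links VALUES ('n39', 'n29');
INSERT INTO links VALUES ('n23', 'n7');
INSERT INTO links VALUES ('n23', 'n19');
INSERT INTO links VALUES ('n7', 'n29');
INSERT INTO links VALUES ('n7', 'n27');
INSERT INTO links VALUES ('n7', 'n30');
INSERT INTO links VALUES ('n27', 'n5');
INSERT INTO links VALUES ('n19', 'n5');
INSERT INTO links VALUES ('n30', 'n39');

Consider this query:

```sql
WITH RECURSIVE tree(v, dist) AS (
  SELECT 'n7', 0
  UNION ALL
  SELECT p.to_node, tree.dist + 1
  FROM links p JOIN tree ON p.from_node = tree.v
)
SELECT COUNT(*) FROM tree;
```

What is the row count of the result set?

7

Base: (n7, dist=0).
Iteration 1: edges from {n7} -> (n27, dist=1), (n29, dist=1), (n30, dist=1).
Iteration 2: edges from {n27,n29,n30} -> (n39, dist=2), (n5, dist=2).
Iteration 3: edges from {n39,n5} -> (n29, dist=3).
Iteration 4: no outgoing edges from {n29}; recursion stops.
Total rows emitted: 7.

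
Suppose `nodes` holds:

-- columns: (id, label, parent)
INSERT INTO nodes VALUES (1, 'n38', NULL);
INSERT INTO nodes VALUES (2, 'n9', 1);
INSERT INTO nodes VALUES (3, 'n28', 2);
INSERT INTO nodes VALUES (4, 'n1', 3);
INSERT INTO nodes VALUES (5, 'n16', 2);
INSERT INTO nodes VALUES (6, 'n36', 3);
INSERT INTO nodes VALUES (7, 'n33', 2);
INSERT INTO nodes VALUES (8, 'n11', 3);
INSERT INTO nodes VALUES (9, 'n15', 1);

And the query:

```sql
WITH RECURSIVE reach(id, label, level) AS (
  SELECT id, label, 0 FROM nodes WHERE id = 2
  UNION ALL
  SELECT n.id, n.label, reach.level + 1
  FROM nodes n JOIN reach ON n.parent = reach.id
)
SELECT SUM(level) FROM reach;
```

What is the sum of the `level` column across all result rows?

Base: id=2 (n9) at level 0.
Iteration 1: rows with parent in {2} -> n28 (id 3, level 1), n16 (id 5, level 1), n33 (id 7, level 1).
Iteration 2: rows with parent in {3,5,7} -> n1 (id 4, level 2), n36 (id 6, level 2), n11 (id 8, level 2).
Iteration 3: no rows with parent in {4,6,8}; recursion stops.
SUM(level) = 0 + 1 + 1 + 1 + 2 + 2 + 2 = 9.

9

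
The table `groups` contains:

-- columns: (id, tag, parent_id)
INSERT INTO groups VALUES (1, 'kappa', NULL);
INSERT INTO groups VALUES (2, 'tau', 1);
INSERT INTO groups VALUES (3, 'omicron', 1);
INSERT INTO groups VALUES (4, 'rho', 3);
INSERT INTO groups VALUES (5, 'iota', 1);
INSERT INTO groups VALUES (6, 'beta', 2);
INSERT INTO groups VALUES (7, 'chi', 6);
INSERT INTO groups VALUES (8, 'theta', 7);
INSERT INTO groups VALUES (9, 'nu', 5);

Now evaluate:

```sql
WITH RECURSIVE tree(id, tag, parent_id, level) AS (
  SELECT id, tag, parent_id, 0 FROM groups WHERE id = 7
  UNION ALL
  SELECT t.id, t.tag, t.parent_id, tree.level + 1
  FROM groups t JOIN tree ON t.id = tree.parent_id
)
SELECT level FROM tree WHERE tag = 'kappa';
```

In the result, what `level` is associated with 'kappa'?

3

Base: id=7 (chi), parent_id=6, level 0.
Iteration 1: join on id=6 -> beta (id 6, parent_id=2, level 1).
Iteration 2: join on id=2 -> tau (id 2, parent_id=1, level 2).
Iteration 3: join on id=1 -> kappa (id 1, parent_id=NULL, level 3).
Iteration 4: parent_id is NULL; no match; recursion stops.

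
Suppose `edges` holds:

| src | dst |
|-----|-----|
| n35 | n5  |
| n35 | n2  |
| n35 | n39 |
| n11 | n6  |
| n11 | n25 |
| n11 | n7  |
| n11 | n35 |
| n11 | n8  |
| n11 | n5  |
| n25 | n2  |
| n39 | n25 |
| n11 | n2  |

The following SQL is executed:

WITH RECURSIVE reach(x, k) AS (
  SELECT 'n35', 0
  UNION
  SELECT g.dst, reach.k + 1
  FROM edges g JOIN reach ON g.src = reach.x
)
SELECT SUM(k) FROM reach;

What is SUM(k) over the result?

Base: (n35, k=0).
Iteration 1: edges from {n35} -> (n2, k=1), (n39, k=1), (n5, k=1).
Iteration 2: edges from {n2,n39,n5} -> (n25, k=2).
Iteration 3: edges from {n25} -> (n2, k=3).
Iteration 4: no outgoing edges from {n2}; recursion stops.
SUM(k) = 0 + 1 + 1 + 1 + 2 + 3 = 8.

8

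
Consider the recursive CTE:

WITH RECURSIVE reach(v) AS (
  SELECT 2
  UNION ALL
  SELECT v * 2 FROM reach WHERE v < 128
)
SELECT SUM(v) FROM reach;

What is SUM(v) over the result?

254

Base: v=2.
Iteration 1: 2 < 128 holds -> v = 2 * 2 = 4.
Iteration 2: 4 < 128 holds -> v = 4 * 2 = 8.
Iteration 3: 8 < 128 holds -> v = 8 * 2 = 16.
Iteration 4: 16 < 128 holds -> v = 16 * 2 = 32.
Iteration 5: 32 < 128 holds -> v = 32 * 2 = 64.
Iteration 6: 64 < 128 holds -> v = 64 * 2 = 128.
Iteration 7: 128 < 128 fails; recursion stops.
SUM(v) = 2 + 4 + 8 + 16 + 32 + 64 + 128 = 254.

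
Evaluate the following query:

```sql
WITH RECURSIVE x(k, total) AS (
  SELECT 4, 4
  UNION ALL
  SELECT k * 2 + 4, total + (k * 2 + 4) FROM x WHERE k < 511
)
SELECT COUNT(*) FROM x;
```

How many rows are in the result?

8

Base: k=4, total=4.
Iteration 1: 4 < 511 holds -> k = 4 * 2 + 4 = 12, total = 4 + 12 = 16.
Iteration 2: 12 < 511 holds -> k = 12 * 2 + 4 = 28, total = 16 + 28 = 44.
Iteration 3: 28 < 511 holds -> k = 28 * 2 + 4 = 60, total = 44 + 60 = 104.
Iteration 4: 60 < 511 holds -> k = 60 * 2 + 4 = 124, total = 104 + 124 = 228.
Iteration 5: 124 < 511 holds -> k = 124 * 2 + 4 = 252, total = 228 + 252 = 480.
Iteration 6: 252 < 511 holds -> k = 252 * 2 + 4 = 508, total = 480 + 508 = 988.
Iteration 7: 508 < 511 holds -> k = 508 * 2 + 4 = 1020, total = 988 + 1020 = 2008.
Iteration 8: 1020 < 511 fails; recursion stops.
Total rows emitted: 8.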